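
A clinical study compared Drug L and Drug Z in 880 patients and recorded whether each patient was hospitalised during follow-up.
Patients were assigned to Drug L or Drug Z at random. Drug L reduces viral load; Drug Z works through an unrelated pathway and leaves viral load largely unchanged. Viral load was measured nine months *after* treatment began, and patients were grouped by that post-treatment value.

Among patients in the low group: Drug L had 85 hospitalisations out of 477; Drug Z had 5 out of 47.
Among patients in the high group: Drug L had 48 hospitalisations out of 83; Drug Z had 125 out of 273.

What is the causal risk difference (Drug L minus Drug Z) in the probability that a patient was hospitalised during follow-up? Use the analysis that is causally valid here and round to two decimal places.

Within every viral load level Drug Z has the lower rate, yet pooled Drug L does — Simpson's reversal.
The distribution of viral load is itself part of what the drug does — it is an intermediate outcome. Holding it fixed would remove that part of the effect; the total effect is the pooled difference.
The causal difference is the pooled difference: 0.237 − 0.406 = -0.169.

-0.17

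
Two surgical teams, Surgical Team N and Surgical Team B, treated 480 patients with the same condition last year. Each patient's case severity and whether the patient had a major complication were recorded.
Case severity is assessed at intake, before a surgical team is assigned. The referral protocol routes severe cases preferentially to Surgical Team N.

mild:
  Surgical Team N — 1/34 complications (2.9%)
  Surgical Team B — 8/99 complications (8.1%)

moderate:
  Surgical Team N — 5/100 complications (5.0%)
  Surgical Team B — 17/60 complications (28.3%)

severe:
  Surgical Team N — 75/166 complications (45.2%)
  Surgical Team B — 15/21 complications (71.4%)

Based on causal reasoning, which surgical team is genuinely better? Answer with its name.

The stratified and pooled comparisons disagree (Surgical Team N wins within each case severity; Surgical Team B wins overall), so the answer turns on the causal role of case severity.
Nothing the surgical team does changes case severity; the imbalance is an allocation artefact. With case severity also predicting the outcome, the pooled figure is confounded, and the within-stratum comparison is the causal one.
Within each level — mild: 2.9% vs 8.1%; moderate: 5.0% vs 28.3%; severe: 45.2% vs 71.4% — Surgical Team N is lower every time.

Surgical Team N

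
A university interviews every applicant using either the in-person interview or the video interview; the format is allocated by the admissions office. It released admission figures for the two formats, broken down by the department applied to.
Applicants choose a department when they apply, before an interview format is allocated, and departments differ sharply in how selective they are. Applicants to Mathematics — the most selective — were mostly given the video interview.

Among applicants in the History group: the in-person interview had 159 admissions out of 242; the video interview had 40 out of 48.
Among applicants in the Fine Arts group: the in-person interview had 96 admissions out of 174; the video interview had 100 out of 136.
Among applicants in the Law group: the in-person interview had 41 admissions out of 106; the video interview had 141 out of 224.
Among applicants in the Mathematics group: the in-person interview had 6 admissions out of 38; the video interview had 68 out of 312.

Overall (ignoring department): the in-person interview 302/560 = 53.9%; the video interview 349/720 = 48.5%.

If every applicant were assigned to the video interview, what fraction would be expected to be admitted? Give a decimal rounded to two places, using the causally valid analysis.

0.59

Within every department level the video interview has the higher rate, yet pooled the in-person interview does — Simpson's reversal.
Since department is a pre-existing factor (not a product of the interview format) and it affects the outcome on its own, it is a confounder. The stratified rates, not the pooled rate, identify the causal effect.
Standardising the video interview to the population department mix: 0.227·40/48 + 0.242·100/136 + 0.258·141/224 + 0.273·68/312 = 0.589.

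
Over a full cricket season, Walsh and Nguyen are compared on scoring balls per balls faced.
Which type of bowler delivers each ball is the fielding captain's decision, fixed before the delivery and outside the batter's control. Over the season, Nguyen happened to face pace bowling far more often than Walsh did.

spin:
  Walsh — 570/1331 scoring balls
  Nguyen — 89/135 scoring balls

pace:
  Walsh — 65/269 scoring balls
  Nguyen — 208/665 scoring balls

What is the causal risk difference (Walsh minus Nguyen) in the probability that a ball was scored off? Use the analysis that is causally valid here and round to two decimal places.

-0.17

Here bowling type is a common cause — it drives both which player a case falls under and the outcome. The crude comparison mixes populations; the stratum-specific rates are the causally relevant ones.
Adjusting over the population distribution of bowling type: 0.611·(0.428−0.659) + 0.389·(0.242−0.313) = -0.169.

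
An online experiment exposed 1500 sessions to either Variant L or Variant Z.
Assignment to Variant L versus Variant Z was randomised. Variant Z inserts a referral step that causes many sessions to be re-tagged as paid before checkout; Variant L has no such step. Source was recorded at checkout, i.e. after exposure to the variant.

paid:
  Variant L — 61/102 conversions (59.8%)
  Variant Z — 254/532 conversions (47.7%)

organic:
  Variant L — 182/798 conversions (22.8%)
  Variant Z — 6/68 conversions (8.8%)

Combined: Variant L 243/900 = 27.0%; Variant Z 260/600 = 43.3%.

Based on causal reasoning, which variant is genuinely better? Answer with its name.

Variant L is higher inside every traffic source stratum but Variant Z is higher in aggregate. Whether to stratify depends on how traffic source relates to the variant.
Traffic source is downstream of the variant. One should not condition on a consequence of treatment, so the overall rates are the right comparison.
Pooled: Variant L 27.0% vs Variant Z 43.3%; Variant Z is higher overall.

Variant Z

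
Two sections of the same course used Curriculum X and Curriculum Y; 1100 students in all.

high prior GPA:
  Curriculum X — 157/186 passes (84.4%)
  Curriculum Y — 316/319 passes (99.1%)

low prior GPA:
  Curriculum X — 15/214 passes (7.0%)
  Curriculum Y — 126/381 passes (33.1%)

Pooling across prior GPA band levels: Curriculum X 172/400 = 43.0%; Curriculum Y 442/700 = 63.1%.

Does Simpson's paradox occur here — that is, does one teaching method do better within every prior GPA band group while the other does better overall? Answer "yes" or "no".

no

Within each prior GPA band level (high prior GPA 84.4% vs 99.1%; low prior GPA 7.0% vs 33.1%), Curriculum Y has the higher rate every time. Pooled: 43.0% vs 63.1% — Curriculum Y has the higher rate overall. They agree.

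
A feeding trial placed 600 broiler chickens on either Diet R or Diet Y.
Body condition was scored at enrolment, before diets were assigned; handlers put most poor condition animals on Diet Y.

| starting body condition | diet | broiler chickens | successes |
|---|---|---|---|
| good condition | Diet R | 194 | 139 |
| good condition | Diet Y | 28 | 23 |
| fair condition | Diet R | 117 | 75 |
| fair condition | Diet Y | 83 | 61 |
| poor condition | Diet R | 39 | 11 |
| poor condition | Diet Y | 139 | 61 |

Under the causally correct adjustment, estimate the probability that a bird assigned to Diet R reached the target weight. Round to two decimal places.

Starting body condition differs across diets for reasons unrelated to any effect of the diet itself, and it separately predicts the outcome — a classic confounder. We must compare within starting body condition levels.
Standardising Diet R to the population starting body condition mix: 0.370·139/194 + 0.333·75/117 + 0.297·11/39 = 0.562.

0.56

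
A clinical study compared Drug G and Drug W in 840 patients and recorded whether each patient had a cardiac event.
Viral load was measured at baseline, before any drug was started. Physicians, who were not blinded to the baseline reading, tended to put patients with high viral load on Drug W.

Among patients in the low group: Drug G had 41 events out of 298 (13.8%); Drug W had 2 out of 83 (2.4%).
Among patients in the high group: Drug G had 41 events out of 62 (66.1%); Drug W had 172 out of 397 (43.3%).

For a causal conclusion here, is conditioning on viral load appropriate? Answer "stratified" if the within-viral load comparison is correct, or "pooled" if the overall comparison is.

The stratified and pooled comparisons disagree (Drug W wins within each viral load; Drug G wins overall), so the answer turns on the causal role of viral load.
Viral load is set before the drug has any effect — it is not caused by the drug — and it independently drives the outcome. That makes it a confounder, so the causal comparison is within viral load levels.
Within each level — low: 13.8% vs 2.4%; high: 66.1% vs 43.3% — Drug W is lower every time.

stratified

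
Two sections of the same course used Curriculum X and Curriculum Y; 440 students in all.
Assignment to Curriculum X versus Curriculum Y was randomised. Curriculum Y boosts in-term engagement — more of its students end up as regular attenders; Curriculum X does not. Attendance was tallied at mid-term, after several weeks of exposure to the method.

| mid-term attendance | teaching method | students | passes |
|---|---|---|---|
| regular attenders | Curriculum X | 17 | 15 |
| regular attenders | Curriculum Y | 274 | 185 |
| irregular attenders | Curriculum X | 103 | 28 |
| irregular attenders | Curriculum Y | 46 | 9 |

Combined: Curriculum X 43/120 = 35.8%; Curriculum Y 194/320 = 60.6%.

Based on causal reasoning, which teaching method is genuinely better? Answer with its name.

Curriculum Y

Mid-term attendance lies on the pathway teaching method → mid-term attendance → outcome, so adjusting for it blocks the indirect effect. For the total causal effect of teaching method, use the unadjusted pooled rates.
Pooled: Curriculum X 35.8% vs Curriculum Y 60.6%; Curriculum Y is higher overall.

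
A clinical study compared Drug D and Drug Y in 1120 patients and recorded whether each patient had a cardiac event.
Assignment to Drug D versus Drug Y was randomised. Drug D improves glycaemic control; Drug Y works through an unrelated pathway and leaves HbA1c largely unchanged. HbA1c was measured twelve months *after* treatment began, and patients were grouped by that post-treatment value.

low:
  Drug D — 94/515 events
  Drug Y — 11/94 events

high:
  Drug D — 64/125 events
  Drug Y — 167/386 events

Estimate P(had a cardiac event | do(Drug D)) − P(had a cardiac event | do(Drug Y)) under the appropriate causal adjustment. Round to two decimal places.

-0.12

Because the drug influences HbA1c, HbA1c is a post-treatment mediator, not a confounder. Stratifying on it would bias the estimate; the causal effect is the crude pooled difference.
The causal difference is the pooled difference: 0.247 − 0.371 = -0.124.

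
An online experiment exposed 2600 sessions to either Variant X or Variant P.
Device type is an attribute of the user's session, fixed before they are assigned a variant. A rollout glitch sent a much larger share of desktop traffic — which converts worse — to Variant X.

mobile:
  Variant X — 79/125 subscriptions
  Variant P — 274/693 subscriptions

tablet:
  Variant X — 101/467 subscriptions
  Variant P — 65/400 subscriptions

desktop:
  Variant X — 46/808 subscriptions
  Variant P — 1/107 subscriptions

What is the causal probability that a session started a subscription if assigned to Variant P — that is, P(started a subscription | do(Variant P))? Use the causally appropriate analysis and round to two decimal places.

0.18

The device type-specific comparison favours Variant X throughout, but the pooled figures favour Variant P. The question is whether to condition on device type.
Device type satisfies the back-door criterion: it is not a descendant of the variant, and it blocks the spurious path from variant to outcome. Adjusting for it (i.e., using the within-device type rates) gives the causal effect.
Standardising Variant P to the population device type mix: 0.315·274/693 + 0.333·65/400 + 0.352·1/107 = 0.182.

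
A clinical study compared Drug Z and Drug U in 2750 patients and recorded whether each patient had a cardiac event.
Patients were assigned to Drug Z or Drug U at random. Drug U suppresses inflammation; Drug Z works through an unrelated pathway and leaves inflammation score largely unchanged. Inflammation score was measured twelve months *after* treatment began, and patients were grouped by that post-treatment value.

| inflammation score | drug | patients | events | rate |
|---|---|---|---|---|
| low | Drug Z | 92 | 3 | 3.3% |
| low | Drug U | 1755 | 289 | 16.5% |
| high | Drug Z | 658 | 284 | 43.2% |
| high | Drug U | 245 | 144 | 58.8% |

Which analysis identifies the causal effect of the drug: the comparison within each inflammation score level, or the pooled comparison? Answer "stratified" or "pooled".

pooled

Drug Z is lower inside every inflammation score stratum but Drug U is lower in aggregate. Whether to stratify depends on how inflammation score relates to the drug.
Inflammation score here is a post-treatment variable shaped by the drug; conditioning on it would introduce bias rather than remove it. The overall comparison is the causal one.
Pooled: Drug Z 38.3% vs Drug U 21.6%; Drug U is lower overall.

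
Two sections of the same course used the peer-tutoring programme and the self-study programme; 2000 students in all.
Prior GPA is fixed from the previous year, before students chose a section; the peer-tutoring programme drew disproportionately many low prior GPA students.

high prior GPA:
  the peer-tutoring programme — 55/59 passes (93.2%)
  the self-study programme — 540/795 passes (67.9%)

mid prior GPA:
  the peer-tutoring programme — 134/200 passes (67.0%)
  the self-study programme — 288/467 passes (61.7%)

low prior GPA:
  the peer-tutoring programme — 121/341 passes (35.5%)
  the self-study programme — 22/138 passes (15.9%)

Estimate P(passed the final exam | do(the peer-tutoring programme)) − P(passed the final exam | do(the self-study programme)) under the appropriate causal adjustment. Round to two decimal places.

The prior GPA band-specific comparison favours the peer-tutoring programme throughout, but the pooled figures favour the self-study programme. The question is whether to condition on prior GPA band.
The imbalance in prior GPA band arose from how students were allocated, not from anything the teaching method did; and prior GPA band independently affects the outcome. The pooled gap is confounded — condition on prior GPA band.
Adjusting over the population distribution of prior GPA band: 0.427·(0.932−0.679) + 0.334·(0.670−0.617) + 0.239·(0.355−0.159) = +0.173.

+0.17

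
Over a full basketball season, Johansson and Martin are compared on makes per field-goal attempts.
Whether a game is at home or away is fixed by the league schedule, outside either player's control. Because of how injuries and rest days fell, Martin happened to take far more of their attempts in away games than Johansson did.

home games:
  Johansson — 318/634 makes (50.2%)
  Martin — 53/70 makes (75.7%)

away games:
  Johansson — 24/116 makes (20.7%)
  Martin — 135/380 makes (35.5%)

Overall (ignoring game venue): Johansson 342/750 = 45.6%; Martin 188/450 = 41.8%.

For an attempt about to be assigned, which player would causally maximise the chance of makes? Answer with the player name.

Within every game venue level Martin has the higher rate, yet pooled Johansson does — Simpson's reversal.
Game venue is set before the player has any effect — it is not caused by the player — and it independently drives the outcome. That makes it a confounder, so the causal comparison is within game venue levels.
Within each level — home games: 50.2% vs 75.7%; away games: 20.7% vs 35.5% — Martin is higher every time.

Martin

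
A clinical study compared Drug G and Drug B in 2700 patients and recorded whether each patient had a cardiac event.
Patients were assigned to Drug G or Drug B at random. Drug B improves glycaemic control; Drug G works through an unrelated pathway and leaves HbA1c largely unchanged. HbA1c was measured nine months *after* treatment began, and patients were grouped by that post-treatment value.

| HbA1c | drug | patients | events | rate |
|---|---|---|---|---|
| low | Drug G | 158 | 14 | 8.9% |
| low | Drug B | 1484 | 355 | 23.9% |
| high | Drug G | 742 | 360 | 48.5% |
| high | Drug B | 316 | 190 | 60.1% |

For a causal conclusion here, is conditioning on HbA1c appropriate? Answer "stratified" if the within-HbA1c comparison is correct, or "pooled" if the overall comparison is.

pooled

Within every HbA1c level Drug G has the lower rate, yet pooled Drug B does — Simpson's reversal.
Because the drug influences HbA1c, HbA1c is a post-treatment mediator, not a confounder. Stratifying on it would bias the estimate; the causal effect is the crude pooled difference.
Pooled: Drug G 41.6% vs Drug B 30.3%; Drug B is lower overall.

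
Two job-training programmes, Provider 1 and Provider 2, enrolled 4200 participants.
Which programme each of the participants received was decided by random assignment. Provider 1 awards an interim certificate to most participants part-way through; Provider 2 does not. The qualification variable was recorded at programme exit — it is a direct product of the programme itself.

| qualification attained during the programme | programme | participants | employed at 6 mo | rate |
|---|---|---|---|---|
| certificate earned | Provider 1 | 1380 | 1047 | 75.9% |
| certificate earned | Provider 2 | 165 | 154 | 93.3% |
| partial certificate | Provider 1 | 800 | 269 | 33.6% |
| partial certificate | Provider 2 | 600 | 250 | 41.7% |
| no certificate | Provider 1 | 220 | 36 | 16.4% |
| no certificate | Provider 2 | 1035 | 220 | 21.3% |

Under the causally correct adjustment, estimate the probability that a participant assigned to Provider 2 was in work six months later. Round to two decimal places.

Qualification attained during the programme is recorded after the programme and is itself shifted by it — it sits on the causal path from programme to outcome. Conditioning on a mediator would strip out part of the effect we want; the pooled comparison gives the total causal effect.
So P(outcome | do(Provider 2)) is just the pooled rate for Provider 2: 624/1800 = 0.347.

0.35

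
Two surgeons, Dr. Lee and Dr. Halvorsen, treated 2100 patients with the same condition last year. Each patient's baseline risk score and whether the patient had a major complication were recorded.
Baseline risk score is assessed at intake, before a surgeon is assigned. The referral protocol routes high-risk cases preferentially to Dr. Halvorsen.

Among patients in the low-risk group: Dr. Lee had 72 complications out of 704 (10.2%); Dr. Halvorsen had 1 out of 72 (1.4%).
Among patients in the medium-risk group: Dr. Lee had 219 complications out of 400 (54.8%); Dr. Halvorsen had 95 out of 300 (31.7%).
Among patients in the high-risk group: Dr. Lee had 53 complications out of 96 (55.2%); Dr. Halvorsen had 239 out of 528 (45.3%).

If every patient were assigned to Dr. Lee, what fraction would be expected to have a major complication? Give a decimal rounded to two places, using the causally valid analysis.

0.38

Dr. Halvorsen is lower inside every baseline risk score stratum but Dr. Lee is lower in aggregate. Whether to stratify depends on how baseline risk score relates to the surgeon.
Baseline risk score differs across surgeons for reasons unrelated to any effect of the surgeon itself, and it separately predicts the outcome — a classic confounder. We must compare within baseline risk score levels.
Standardising Dr. Lee to the population baseline risk score mix: 0.370·72/704 + 0.333·219/400 + 0.297·53/96 = 0.384.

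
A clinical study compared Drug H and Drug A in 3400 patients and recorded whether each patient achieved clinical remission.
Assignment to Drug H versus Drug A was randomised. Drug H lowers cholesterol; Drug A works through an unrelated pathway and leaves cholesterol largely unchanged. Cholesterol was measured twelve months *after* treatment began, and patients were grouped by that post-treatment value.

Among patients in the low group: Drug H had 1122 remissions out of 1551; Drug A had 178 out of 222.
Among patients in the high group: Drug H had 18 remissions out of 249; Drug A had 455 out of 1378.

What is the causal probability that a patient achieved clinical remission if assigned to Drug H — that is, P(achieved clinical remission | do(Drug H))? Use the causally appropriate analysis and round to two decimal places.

Cholesterol here is a post-treatment variable shaped by the drug; conditioning on it would introduce bias rather than remove it. The overall comparison is the causal one.
So P(outcome | do(Drug H)) is just the pooled rate for Drug H: 1140/1800 = 0.633.

0.63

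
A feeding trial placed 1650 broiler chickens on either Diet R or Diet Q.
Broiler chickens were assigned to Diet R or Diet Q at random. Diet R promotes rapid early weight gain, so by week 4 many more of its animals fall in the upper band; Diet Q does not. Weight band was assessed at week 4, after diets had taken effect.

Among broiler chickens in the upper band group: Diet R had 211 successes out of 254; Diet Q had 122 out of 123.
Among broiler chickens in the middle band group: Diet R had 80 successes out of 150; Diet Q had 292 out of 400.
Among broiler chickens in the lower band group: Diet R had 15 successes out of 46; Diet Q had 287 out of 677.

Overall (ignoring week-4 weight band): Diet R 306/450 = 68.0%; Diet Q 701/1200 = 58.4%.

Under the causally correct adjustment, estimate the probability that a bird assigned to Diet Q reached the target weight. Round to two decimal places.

0.58

Week-4 weight band is downstream of the diet. One should not condition on a consequence of treatment, so the overall rates are the right comparison.
So P(outcome | do(Diet Q)) is just the pooled rate for Diet Q: 701/1200 = 0.584.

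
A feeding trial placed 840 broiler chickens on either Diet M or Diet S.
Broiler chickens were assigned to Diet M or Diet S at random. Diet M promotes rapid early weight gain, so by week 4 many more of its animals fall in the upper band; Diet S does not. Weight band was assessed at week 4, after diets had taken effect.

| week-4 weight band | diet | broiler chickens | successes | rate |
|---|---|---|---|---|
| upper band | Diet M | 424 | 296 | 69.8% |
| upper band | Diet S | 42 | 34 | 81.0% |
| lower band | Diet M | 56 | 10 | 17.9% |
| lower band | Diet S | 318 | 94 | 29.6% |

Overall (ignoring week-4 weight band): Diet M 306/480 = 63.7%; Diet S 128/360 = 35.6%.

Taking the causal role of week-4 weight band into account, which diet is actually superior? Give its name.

Week-4 weight band is downstream of the diet. One should not condition on a consequence of treatment, so the overall rates are the right comparison.
Pooled: Diet M 63.7% vs Diet S 35.6%; Diet M is higher overall.

Diet M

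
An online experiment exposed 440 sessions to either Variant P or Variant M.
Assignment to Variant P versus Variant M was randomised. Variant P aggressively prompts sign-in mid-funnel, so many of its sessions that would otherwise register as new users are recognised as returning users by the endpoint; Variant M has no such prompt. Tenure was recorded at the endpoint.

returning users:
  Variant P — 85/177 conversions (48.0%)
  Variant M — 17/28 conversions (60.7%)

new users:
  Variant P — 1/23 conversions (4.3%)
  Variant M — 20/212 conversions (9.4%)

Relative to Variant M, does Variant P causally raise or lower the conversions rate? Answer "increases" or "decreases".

Because the variant influences user tenure, user tenure is a post-treatment mediator, not a confounder. Stratifying on it would bias the estimate; the causal effect is the crude pooled difference.
Pooled: Variant P 43.0% vs Variant M 15.4%; Variant P is higher overall.

increases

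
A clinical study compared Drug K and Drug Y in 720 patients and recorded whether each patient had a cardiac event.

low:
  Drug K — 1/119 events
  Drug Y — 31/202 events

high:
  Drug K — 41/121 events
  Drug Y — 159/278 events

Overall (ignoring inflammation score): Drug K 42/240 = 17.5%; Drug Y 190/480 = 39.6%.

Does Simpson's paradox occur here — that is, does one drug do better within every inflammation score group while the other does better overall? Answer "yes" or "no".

no

Within each inflammation score level (low 0.8% vs 15.3%; high 33.9% vs 57.2%), Drug K has the lower rate every time. Pooled: 17.5% vs 39.6% — Drug K has the lower rate overall. They agree.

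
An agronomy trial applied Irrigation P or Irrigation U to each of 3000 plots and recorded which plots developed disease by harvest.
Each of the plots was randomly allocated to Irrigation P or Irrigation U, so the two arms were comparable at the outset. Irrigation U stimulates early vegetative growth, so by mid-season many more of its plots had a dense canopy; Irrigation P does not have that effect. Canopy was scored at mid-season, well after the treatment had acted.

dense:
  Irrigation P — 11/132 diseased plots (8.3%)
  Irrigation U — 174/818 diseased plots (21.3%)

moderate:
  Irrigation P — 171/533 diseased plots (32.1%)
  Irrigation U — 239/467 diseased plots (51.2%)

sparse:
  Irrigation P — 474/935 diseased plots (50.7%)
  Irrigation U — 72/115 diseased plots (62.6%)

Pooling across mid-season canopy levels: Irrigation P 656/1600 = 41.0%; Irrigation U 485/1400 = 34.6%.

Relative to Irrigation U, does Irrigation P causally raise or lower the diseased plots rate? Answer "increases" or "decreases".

increases

Irrigation P is lower inside every mid-season canopy stratum but Irrigation U is lower in aggregate. Whether to stratify depends on how mid-season canopy relates to the irrigation.
Mid-season canopy here is a post-treatment variable shaped by the irrigation; conditioning on it would introduce bias rather than remove it. The overall comparison is the causal one.
Pooled: Irrigation P 41.0% vs Irrigation U 34.6%; Irrigation U is lower overall.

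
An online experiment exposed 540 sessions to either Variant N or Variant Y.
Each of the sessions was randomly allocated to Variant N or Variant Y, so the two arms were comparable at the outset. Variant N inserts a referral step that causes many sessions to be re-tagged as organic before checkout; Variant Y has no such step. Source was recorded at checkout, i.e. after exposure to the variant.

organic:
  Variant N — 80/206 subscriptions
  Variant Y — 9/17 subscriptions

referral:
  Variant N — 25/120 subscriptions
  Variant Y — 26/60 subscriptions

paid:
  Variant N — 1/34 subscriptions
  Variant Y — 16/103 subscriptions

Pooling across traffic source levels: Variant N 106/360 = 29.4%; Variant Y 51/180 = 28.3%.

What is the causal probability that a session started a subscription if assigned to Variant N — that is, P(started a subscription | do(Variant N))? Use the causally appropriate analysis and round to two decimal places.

Traffic source is recorded after the variant and is itself shifted by it — it sits on the causal path from variant to outcome. Conditioning on a mediator would strip out part of the effect we want; the pooled comparison gives the total causal effect.
So P(outcome | do(Variant N)) is just the pooled rate for Variant N: 106/360 = 0.294.

0.29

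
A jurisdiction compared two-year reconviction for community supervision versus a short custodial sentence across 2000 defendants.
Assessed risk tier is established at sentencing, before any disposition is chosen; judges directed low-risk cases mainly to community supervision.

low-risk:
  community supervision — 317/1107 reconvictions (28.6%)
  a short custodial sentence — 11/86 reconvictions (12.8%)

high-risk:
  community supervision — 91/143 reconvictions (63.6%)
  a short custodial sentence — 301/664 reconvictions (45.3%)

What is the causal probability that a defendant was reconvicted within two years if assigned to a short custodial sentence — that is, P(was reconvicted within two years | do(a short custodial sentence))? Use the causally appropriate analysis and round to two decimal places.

0.26

Assessed risk tier satisfies the back-door criterion: it is not a descendant of the disposition, and it blocks the spurious path from disposition to outcome. Adjusting for it (i.e., using the within-assessed risk tier rates) gives the causal effect.
Standardising a short custodial sentence to the population assessed risk tier mix: 0.597·11/86 + 0.404·301/664 = 0.259.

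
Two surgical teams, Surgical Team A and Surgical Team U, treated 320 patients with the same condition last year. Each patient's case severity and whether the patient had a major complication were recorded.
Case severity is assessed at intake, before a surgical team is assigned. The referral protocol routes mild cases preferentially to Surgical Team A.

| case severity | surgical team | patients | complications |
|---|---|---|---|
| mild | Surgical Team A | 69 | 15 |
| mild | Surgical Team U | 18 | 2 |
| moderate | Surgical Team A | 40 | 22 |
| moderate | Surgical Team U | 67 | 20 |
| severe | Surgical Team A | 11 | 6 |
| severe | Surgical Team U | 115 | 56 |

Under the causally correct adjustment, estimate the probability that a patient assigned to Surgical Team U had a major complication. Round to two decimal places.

0.32

The case severity-specific comparison favours Surgical Team U throughout, but the pooled figures favour Surgical Team A. The question is whether to condition on case severity.
Case severity differs across surgical teams for reasons unrelated to any effect of the surgical team itself, and it separately predicts the outcome — a classic confounder. We must compare within case severity levels.
Standardising Surgical Team U to the population case severity mix: 0.272·2/18 + 0.334·20/67 + 0.394·56/115 = 0.322.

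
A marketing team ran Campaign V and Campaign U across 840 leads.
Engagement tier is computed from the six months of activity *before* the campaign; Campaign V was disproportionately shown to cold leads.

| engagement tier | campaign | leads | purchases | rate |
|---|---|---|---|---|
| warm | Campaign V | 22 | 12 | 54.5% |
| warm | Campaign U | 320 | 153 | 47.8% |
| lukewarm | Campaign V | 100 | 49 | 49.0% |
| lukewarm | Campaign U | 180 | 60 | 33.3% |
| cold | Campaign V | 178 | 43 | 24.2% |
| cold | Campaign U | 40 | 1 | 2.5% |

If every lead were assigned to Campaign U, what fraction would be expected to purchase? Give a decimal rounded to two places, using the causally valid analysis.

0.31

Engagement tier satisfies the back-door criterion: it is not a descendant of the campaign, and it blocks the spurious path from campaign to outcome. Adjusting for it (i.e., using the within-engagement tier rates) gives the causal effect.
Standardising Campaign U to the population engagement tier mix: 0.407·153/320 + 0.333·60/180 + 0.260·1/40 = 0.312.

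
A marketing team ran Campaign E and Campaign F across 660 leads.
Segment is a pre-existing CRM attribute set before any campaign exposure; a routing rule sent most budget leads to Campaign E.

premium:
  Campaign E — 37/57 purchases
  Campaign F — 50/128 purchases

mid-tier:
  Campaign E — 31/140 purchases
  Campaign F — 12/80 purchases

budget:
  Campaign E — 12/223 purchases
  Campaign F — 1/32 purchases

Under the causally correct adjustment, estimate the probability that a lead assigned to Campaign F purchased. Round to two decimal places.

0.17

The imbalance in customer segment arose from how leads were allocated, not from anything the campaign did; and customer segment independently affects the outcome. The pooled gap is confounded — condition on customer segment.
Standardising Campaign F to the population customer segment mix: 0.280·50/128 + 0.333·12/80 + 0.386·1/32 = 0.172.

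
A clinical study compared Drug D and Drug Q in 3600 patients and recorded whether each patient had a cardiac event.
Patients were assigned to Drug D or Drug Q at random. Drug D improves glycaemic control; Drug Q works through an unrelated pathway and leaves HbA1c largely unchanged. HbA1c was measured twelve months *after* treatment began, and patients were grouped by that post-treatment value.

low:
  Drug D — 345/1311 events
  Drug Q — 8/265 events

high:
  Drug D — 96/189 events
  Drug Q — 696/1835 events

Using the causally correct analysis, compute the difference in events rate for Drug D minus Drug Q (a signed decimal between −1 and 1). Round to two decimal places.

-0.04

Stratifying would compare drugs among patients the drugs themselves sorted into HbA1c groups — a form of selection on an intermediate. The unconditioned pooled rates give the total causal effect.
The causal difference is the pooled difference: 0.294 − 0.335 = -0.041.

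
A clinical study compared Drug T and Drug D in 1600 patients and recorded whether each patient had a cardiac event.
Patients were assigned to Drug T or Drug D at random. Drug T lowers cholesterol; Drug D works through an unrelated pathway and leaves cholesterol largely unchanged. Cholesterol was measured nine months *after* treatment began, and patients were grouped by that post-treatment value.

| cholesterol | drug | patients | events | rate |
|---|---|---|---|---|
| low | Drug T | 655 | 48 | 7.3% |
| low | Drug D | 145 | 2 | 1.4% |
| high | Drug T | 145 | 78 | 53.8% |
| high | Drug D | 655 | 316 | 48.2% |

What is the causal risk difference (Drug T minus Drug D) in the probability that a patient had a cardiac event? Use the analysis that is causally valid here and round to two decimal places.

The cholesterol-specific comparison favours Drug D throughout, but the pooled figures favour Drug T. The question is whether to condition on cholesterol.
Cholesterol lies on the pathway drug → cholesterol → outcome, so adjusting for it blocks the indirect effect. For the total causal effect of drug, use the unadjusted pooled rates.
The causal difference is the pooled difference: 0.158 − 0.398 = -0.240.

-0.24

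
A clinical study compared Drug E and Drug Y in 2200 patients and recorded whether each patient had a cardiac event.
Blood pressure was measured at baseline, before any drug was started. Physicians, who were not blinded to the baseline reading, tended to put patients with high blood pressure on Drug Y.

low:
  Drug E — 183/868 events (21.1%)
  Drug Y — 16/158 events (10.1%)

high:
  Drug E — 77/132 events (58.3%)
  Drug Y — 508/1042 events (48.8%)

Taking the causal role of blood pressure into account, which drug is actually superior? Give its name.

Within every blood pressure level Drug Y has the lower rate, yet pooled Drug E does — Simpson's reversal.
Nothing the drug does changes blood pressure; the imbalance is an allocation artefact. With blood pressure also predicting the outcome, the pooled figure is confounded, and the within-stratum comparison is the causal one.
Within each level — low: 21.1% vs 10.1%; high: 58.3% vs 48.8% — Drug Y is lower every time.

Drug Y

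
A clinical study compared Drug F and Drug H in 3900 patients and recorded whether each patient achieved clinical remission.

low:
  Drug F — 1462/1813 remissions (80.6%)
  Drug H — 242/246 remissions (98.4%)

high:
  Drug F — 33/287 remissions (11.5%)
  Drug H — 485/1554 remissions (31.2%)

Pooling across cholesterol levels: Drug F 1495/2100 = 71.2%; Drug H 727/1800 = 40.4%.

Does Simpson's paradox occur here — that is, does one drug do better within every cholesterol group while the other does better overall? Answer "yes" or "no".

Within each cholesterol level (low 80.6% vs 98.4%; high 11.5% vs 31.2%), Drug H has the higher rate every time. Pooled: 71.2% vs 40.4% — Drug F has the higher rate overall. The two comparisons disagree.

yes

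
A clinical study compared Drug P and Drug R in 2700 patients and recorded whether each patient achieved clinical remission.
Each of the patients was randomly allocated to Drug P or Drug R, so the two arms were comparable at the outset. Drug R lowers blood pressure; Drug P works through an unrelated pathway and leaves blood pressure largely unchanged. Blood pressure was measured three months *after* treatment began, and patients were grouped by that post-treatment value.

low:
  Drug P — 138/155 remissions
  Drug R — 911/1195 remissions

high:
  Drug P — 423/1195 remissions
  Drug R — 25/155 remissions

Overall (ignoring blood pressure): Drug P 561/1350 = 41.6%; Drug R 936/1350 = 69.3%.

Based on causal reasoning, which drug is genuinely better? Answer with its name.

Because the drug influences blood pressure, blood pressure is a post-treatment mediator, not a confounder. Stratifying on it would bias the estimate; the causal effect is the crude pooled difference.
Pooled: Drug P 41.6% vs Drug R 69.3%; Drug R is higher overall.

Drug R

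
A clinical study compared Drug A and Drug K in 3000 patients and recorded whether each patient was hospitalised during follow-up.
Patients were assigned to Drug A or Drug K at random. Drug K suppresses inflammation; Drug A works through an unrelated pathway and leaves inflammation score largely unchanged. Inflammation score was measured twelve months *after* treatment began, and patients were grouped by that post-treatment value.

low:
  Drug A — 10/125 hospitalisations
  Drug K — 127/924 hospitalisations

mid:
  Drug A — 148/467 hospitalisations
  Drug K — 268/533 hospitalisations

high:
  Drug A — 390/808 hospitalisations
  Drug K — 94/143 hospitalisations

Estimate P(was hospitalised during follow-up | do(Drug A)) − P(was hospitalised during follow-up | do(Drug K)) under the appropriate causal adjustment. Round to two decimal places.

Inflammation score is recorded after the drug and is itself shifted by it — it sits on the causal path from drug to outcome. Conditioning on a mediator would strip out part of the effect we want; the pooled comparison gives the total causal effect.
The causal difference is the pooled difference: 0.391 − 0.306 = +0.086.

+0.09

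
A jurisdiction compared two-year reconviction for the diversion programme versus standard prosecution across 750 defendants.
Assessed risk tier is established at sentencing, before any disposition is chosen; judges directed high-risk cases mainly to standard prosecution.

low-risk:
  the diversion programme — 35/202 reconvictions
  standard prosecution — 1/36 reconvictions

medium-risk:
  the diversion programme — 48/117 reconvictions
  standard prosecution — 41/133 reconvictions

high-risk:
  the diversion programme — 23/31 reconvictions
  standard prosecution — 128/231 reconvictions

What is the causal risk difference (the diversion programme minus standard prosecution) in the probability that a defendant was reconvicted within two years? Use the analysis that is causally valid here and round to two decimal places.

+0.15

standard prosecution is lower inside every assessed risk tier stratum but the diversion programme is lower in aggregate. Whether to stratify depends on how assessed risk tier relates to the disposition.
Since assessed risk tier is a pre-existing factor (not a product of the disposition) and it affects the outcome on its own, it is a confounder. The stratified rates, not the pooled rate, identify the causal effect.
Adjusting over the population distribution of assessed risk tier: 0.317·(0.173−0.028) + 0.333·(0.410−0.308) + 0.349·(0.742−0.554) = +0.146.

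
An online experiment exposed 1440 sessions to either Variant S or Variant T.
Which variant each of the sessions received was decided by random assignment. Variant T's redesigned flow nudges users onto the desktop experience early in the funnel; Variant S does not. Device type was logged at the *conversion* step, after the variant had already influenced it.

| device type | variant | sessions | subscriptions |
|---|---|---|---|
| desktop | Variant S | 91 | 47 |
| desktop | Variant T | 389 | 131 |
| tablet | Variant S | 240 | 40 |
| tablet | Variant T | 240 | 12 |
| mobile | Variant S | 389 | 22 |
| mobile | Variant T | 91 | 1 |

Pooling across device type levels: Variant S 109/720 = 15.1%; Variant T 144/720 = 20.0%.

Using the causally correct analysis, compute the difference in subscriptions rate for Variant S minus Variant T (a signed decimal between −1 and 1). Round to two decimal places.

-0.05

Within every device type level Variant S has the higher rate, yet pooled Variant T does — Simpson's reversal.
Device type lies on the pathway variant → device type → outcome, so adjusting for it blocks the indirect effect. For the total causal effect of variant, use the unadjusted pooled rates.
The causal difference is the pooled difference: 0.151 − 0.200 = -0.049.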